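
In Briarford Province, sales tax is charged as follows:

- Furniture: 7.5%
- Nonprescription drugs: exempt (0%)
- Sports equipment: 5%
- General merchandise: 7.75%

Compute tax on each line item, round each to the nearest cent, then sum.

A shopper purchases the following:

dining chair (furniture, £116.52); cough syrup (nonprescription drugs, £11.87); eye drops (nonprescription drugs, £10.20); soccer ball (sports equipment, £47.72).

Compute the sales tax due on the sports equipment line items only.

Soccer ball £47.72: sports equipment → 5% → £2.39
Tax on sports equipment = £2.39

£2.39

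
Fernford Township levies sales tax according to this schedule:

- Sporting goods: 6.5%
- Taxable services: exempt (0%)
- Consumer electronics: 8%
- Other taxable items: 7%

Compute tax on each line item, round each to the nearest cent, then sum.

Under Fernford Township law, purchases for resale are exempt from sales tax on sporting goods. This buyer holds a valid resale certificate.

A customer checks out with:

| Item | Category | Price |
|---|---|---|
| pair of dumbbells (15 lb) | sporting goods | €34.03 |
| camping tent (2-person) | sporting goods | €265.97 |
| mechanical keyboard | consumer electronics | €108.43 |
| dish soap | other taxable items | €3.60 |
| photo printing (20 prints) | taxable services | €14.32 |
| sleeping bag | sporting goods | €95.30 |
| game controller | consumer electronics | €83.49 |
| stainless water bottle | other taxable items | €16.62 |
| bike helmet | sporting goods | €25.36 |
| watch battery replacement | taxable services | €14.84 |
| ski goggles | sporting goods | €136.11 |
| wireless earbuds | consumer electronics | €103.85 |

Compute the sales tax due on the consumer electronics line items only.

€23.66

Mechanical keyboard €108.43: consumer electronics → 8% → €8.67
Game controller €83.49: consumer electronics → 8% → €6.68
Wireless earbuds €103.85: consumer electronics → 8% → €8.31
Tax on consumer electronics = €8.67 + €6.68 + €8.31 = €23.66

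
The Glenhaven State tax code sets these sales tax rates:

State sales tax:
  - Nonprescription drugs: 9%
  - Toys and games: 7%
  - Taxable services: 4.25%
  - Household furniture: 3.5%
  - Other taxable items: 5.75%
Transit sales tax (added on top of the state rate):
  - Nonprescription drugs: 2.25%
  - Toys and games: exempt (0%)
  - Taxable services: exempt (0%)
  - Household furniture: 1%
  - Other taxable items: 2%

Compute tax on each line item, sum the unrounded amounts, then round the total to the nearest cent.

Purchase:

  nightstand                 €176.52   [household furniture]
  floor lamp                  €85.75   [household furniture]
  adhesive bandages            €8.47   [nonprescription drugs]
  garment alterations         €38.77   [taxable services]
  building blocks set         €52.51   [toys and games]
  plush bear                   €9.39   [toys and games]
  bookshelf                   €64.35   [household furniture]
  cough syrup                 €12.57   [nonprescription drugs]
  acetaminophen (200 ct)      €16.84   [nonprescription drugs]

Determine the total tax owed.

Nightstand €176.52: household furniture → 3.5% + 1% transit = 4.5% → €7.9434
Floor lamp €85.75: household furniture → 3.5% + 1% transit = 4.5% → €3.85875
Adhesive bandages €8.47: nonprescription drugs → 9% + 2.25% transit = 11.25% → €0.952875
Garment alterations €38.77: taxable services → 4.25% + 0% transit = 4.25% → €1.647725
Building blocks set €52.51: toys and games → 7% + 0% transit = 7% → €3.6757
Plush bear €9.39: toys and games → 7% + 0% transit = 7% → €0.6573
Bookshelf €64.35: household furniture → 3.5% + 1% transit = 4.5% → €2.89575
Cough syrup €12.57: nonprescription drugs → 9% + 2.25% transit = 11.25% → €1.414125
Acetaminophen (200 ct) €16.84: nonprescription drugs → 9% + 2.25% transit = 11.25% → €1.8945
Unrounded tax sum = €24.940125 → €24.94

€24.94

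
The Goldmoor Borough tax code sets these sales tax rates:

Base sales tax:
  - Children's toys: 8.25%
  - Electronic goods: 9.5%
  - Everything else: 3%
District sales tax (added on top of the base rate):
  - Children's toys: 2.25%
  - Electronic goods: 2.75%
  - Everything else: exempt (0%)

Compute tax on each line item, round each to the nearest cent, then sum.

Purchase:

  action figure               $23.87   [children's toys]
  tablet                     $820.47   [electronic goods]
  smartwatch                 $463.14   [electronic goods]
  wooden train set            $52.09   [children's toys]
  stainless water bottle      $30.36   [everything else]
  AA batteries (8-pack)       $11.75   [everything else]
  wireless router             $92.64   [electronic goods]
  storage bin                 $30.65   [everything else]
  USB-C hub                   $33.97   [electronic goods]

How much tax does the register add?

Action figure $23.87: children's toys → 8.25% + 2.25% district = 10.5% → $2.51
Tablet $820.47: electronic goods → 9.5% + 2.75% district = 12.25% → $100.51
Smartwatch $463.14: electronic goods → 9.5% + 2.75% district = 12.25% → $56.73
Wooden train set $52.09: children's toys → 8.25% + 2.25% district = 10.5% → $5.47
Stainless water bottle $30.36: everything else → 3% + 0% district = 3% → $0.91
AA batteries (8-pack) $11.75: everything else → 3% + 0% district = 3% → $0.35
Wireless router $92.64: electronic goods → 9.5% + 2.75% district = 12.25% → $11.35
Storage bin $30.65: everything else → 3% + 0% district = 3% → $0.92
USB-C hub $33.97: electronic goods → 9.5% + 2.75% district = 12.25% → $4.16
Total tax = $2.51 + $100.51 + $56.73 + $5.47 + $0.91 + $0.35 + $11.35 + $0.92 + $4.16 = $182.91

$182.91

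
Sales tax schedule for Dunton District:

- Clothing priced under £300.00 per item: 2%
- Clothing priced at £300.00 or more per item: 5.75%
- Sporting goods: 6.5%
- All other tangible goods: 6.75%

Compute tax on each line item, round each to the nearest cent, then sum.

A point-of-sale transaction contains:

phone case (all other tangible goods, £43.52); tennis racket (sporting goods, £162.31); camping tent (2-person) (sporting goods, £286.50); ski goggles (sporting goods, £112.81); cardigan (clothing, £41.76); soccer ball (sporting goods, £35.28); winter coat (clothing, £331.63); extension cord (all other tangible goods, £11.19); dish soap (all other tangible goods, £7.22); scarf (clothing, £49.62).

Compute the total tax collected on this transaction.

£63.88

Phone case £43.52: all other tangible goods → 6.75% → £2.94
Tennis racket £162.31: sporting goods → 6.5% → £10.55
Camping tent (2-person) £286.50: sporting goods → 6.5% → £18.62
Ski goggles £112.81: sporting goods → 6.5% → £7.33
Cardigan £41.76: clothing, under £300.00 → 2% → £0.84
Soccer ball £35.28: sporting goods → 6.5% → £2.29
Winter coat £331.63: clothing, £300.00 or more → 5.75% → £19.07
Extension cord £11.19: all other tangible goods → 6.75% → £0.76
Dish soap £7.22: all other tangible goods → 6.75% → £0.49
Scarf £49.62: clothing, under £300.00 → 2% → £0.99
Total tax = £2.94 + £10.55 + £18.62 + £7.33 + £0.84 + £2.29 + £19.07 + £0.76 + £0.49 + £0.99 = £63.88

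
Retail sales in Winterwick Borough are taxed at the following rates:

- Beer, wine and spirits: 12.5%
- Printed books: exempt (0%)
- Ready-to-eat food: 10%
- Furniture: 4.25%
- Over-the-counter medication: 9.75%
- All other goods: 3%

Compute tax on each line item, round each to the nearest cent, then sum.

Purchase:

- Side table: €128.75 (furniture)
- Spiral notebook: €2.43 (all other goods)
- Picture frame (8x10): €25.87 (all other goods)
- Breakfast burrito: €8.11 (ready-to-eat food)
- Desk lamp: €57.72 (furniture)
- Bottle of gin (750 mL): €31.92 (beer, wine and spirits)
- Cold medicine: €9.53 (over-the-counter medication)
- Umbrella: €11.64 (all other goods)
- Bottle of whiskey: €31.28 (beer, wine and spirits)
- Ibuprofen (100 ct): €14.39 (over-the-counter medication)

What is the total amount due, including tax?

Side table €128.75: furniture → 4.25% → €5.47
Spiral notebook €2.43: all other goods → 3% → €0.07
Picture frame (8x10) €25.87: all other goods → 3% → €0.78
Breakfast burrito €8.11: ready-to-eat food → 10% → €0.81
Desk lamp €57.72: furniture → 4.25% → €2.45
Bottle of gin (750 mL) €31.92: beer, wine and spirits → 12.5% → €3.99
Cold medicine €9.53: over-the-counter medication → 9.75% → €0.93
Umbrella €11.64: all other goods → 3% → €0.35
Bottle of whiskey €31.28: beer, wine and spirits → 12.5% → €3.91
Ibuprofen (100 ct) €14.39: over-the-counter medication → 9.75% → €1.40
Subtotal = €321.64; tax = €20.16; total due = €341.80

€341.80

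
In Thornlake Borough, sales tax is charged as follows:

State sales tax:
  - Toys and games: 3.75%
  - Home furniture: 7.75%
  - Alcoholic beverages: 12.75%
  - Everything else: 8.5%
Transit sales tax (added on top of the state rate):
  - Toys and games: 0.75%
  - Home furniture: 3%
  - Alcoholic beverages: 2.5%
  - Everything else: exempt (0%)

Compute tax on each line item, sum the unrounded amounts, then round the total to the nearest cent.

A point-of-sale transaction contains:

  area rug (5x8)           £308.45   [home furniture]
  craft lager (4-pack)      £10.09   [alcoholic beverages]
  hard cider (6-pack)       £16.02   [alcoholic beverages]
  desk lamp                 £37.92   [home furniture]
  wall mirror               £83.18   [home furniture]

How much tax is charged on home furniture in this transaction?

£46.18

Area rug (5x8) £308.45: home furniture → 7.75% + 3% transit = 10.75% → £33.158375
Desk lamp £37.92: home furniture → 7.75% + 3% transit = 10.75% → £4.0764
Wall mirror £83.18: home furniture → 7.75% + 3% transit = 10.75% → £8.94185
Tax on home furniture: unrounded sum = £46.176625 → £46.18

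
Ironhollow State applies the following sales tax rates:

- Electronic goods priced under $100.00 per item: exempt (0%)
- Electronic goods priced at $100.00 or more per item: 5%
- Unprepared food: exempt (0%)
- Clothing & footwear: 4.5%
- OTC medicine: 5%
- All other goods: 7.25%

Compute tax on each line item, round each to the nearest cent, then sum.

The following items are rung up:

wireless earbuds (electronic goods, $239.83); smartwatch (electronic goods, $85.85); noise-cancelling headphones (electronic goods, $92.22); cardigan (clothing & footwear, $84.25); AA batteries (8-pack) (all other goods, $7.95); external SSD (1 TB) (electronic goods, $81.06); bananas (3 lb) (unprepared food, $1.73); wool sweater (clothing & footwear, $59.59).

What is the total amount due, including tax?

$671.52

Wireless earbuds $239.83: electronic goods, $100.00 or more → 5% → $11.99
Smartwatch $85.85: electronic goods, under $100.00 → 0% → $0.00
Noise-cancelling headphones $92.22: electronic goods, under $100.00 → 0% → $0.00
Cardigan $84.25: clothing & footwear → 4.5% → $3.79
AA batteries (8-pack) $7.95: all other goods → 7.25% → $0.58
External SSD (1 TB) $81.06: electronic goods, under $100.00 → 0% → $0.00
Bananas (3 lb) $1.73: unprepared food → 0% → $0.00
Wool sweater $59.59: clothing & footwear → 4.5% → $2.68
Subtotal = $652.48; tax = $19.04; total due = $671.52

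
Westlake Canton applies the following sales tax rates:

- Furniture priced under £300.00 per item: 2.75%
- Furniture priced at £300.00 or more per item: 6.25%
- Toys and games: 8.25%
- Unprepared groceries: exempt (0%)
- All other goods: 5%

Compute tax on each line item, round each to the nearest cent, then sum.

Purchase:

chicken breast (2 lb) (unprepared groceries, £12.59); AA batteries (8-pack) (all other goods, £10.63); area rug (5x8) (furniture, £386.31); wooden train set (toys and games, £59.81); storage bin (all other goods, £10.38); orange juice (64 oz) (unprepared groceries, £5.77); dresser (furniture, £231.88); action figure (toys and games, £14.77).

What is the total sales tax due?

£37.72

Chicken breast (2 lb) £12.59: unprepared groceries → 0% → £0.00
AA batteries (8-pack) £10.63: all other goods → 5% → £0.53
Area rug (5x8) £386.31: furniture, £300.00 or more → 6.25% → £24.14
Wooden train set £59.81: toys and games → 8.25% → £4.93
Storage bin £10.38: all other goods → 5% → £0.52
Orange juice (64 oz) £5.77: unprepared groceries → 0% → £0.00
Dresser £231.88: furniture, under £300.00 → 2.75% → £6.38
Action figure £14.77: toys and games → 8.25% → £1.22
Total tax = £0.53 + £24.14 + £4.93 + £0.52 + £6.38 + £1.22 = £37.72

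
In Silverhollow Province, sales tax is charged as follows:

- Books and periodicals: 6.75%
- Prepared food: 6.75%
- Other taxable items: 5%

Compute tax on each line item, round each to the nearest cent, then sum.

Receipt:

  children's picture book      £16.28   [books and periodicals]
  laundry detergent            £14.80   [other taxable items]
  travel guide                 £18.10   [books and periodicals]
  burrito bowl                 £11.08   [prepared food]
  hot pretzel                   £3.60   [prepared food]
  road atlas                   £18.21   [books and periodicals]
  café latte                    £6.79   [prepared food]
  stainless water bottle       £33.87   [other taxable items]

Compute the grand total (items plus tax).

Children's picture book £16.28: books and periodicals → 6.75% → £1.10
Laundry detergent £14.80: other taxable items → 5% → £0.74
Travel guide £18.10: books and periodicals → 6.75% → £1.22
Burrito bowl £11.08: prepared food → 6.75% → £0.75
Hot pretzel £3.60: prepared food → 6.75% → £0.24
Road atlas £18.21: books and periodicals → 6.75% → £1.23
Café latte £6.79: prepared food → 6.75% → £0.46
Stainless water bottle £33.87: other taxable items → 5% → £1.69
Subtotal = £122.73; tax = £7.43; total due = £130.16

£130.16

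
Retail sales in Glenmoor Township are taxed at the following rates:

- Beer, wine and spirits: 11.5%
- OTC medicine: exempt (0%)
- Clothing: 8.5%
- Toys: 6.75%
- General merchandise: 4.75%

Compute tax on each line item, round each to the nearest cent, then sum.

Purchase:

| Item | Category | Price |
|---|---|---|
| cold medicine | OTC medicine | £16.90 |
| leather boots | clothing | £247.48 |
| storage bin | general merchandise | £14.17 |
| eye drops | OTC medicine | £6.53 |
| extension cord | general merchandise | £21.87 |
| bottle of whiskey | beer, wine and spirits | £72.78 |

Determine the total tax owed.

Cold medicine £16.90: OTC medicine → 0% → £0.00
Leather boots £247.48: clothing → 8.5% → £21.04
Storage bin £14.17: general merchandise → 4.75% → £0.67
Eye drops £6.53: OTC medicine → 0% → £0.00
Extension cord £21.87: general merchandise → 4.75% → £1.04
Bottle of whiskey £72.78: beer, wine and spirits → 11.5% → £8.37
Total tax = £21.04 + £0.67 + £1.04 + £8.37 = £31.12

£31.12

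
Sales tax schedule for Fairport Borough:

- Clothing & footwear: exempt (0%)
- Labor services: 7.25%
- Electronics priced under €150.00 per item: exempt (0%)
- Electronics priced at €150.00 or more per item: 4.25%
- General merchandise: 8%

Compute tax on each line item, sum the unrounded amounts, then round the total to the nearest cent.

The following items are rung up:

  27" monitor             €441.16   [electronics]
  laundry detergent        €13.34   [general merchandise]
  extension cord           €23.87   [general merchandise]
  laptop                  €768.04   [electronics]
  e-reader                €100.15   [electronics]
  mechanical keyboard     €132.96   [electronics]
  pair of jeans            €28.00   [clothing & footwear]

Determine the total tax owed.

€54.37

27" monitor €441.16: electronics, €150.00 or more → 4.25% → €18.7493
Laundry detergent €13.34: general merchandise → 8% → €1.0672
Extension cord €23.87: general merchandise → 8% → €1.9096
Laptop €768.04: electronics, €150.00 or more → 4.25% → €32.6417
E-reader €100.15: electronics, under €150.00 → 0% → €0.00
Mechanical keyboard €132.96: electronics, under €150.00 → 0% → €0.00
Pair of jeans €28.00: clothing & footwear → 0% → €0.00
Unrounded tax sum = €54.3678 → €54.37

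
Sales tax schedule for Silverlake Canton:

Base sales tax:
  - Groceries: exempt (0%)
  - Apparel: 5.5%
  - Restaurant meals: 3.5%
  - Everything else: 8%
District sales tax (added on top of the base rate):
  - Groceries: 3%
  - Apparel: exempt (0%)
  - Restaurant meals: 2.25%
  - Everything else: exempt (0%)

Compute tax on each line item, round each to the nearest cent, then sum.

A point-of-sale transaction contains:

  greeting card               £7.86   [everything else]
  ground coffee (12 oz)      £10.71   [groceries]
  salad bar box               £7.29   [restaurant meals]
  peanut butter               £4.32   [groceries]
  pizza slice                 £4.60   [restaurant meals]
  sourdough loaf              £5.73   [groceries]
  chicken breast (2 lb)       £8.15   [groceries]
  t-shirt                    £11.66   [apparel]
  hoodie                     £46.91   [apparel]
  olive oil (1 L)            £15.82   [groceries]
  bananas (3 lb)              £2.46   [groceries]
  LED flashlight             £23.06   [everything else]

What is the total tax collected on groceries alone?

Ground coffee (12 oz) £10.71: groceries → 0% + 3% district = 3% → £0.32
Peanut butter £4.32: groceries → 0% + 3% district = 3% → £0.13
Sourdough loaf £5.73: groceries → 0% + 3% district = 3% → £0.17
Chicken breast (2 lb) £8.15: groceries → 0% + 3% district = 3% → £0.24
Olive oil (1 L) £15.82: groceries → 0% + 3% district = 3% → £0.47
Bananas (3 lb) £2.46: groceries → 0% + 3% district = 3% → £0.07
Tax on groceries = £0.32 + £0.13 + £0.17 + £0.24 + £0.47 + £0.07 = £1.40

£1.40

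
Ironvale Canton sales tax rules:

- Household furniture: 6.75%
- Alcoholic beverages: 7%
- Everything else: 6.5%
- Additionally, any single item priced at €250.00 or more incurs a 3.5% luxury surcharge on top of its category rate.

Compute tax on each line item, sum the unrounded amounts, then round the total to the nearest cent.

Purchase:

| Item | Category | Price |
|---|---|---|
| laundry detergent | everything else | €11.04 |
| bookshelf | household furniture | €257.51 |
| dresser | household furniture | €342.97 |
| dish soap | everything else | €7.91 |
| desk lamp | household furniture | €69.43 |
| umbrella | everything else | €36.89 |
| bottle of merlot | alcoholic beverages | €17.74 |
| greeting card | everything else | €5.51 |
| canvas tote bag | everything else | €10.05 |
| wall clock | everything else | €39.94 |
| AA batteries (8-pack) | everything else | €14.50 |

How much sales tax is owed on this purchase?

Laundry detergent €11.04: everything else → 6.5% → €0.7176
Bookshelf €257.51: household furniture → 6.75% + 3.5% surcharge = 10.25% → €26.394775
Dresser €342.97: household furniture → 6.75% + 3.5% surcharge = 10.25% → €35.154425
Dish soap €7.91: everything else → 6.5% → €0.51415
Desk lamp €69.43: household furniture → 6.75% → €4.686525
Umbrella €36.89: everything else → 6.5% → €2.39785
Bottle of merlot €17.74: alcoholic beverages → 7% → €1.2418
Greeting card €5.51: everything else → 6.5% → €0.35815
Canvas tote bag €10.05: everything else → 6.5% → €0.65325
Wall clock €39.94: everything else → 6.5% → €2.5961
AA batteries (8-pack) €14.50: everything else → 6.5% → €0.9425
Unrounded tax sum = €75.657125 → €75.66

€75.66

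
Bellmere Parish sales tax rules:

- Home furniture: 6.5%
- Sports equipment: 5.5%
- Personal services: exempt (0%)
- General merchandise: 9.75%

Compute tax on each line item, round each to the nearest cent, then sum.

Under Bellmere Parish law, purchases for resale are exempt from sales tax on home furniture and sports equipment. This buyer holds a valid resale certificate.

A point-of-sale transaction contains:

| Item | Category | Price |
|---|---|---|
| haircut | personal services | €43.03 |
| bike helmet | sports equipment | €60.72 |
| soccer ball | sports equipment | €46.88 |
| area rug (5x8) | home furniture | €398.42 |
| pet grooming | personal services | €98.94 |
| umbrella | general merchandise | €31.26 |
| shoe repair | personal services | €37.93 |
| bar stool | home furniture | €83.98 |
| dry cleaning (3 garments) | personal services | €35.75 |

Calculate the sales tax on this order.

€3.05

Haircut €43.03: personal services → 0% → €0.00
Bike helmet €60.72: sports equipment, buyer-exempt → 0% → €0.00
Soccer ball €46.88: sports equipment, buyer-exempt → 0% → €0.00
Area rug (5x8) €398.42: home furniture, buyer-exempt → 0% → €0.00
Pet grooming €98.94: personal services → 0% → €0.00
Umbrella €31.26: general merchandise → 9.75% → €3.05
Shoe repair €37.93: personal services → 0% → €0.00
Bar stool €83.98: home furniture, buyer-exempt → 0% → €0.00
Dry cleaning (3 garments) €35.75: personal services → 0% → €0.00
Total tax = €3.05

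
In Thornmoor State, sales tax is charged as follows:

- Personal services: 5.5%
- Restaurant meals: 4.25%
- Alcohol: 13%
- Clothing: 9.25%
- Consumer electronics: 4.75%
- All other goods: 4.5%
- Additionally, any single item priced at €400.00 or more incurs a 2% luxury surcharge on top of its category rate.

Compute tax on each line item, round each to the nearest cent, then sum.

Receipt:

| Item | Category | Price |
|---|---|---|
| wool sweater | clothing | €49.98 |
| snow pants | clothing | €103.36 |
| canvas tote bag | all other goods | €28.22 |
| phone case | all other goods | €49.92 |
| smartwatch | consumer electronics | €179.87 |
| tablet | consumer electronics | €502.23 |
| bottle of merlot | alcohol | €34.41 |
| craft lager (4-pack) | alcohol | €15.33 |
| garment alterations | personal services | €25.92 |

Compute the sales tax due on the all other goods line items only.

Canvas tote bag €28.22: all other goods → 4.5% → €1.27
Phone case €49.92: all other goods → 4.5% → €2.25
Tax on all other goods = €1.27 + €2.25 = €3.52

€3.52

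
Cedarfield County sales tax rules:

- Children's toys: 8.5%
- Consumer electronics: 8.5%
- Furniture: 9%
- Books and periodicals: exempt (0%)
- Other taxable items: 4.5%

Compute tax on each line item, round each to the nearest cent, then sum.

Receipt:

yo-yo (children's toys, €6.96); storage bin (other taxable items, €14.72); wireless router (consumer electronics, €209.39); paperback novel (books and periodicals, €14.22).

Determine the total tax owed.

Yo-yo €6.96: children's toys → 8.5% → €0.59
Storage bin €14.72: other taxable items → 4.5% → €0.66
Wireless router €209.39: consumer electronics → 8.5% → €17.80
Paperback novel €14.22: books and periodicals → 0% → €0.00
Total tax = €0.59 + €0.66 + €17.80 = €19.05

€19.05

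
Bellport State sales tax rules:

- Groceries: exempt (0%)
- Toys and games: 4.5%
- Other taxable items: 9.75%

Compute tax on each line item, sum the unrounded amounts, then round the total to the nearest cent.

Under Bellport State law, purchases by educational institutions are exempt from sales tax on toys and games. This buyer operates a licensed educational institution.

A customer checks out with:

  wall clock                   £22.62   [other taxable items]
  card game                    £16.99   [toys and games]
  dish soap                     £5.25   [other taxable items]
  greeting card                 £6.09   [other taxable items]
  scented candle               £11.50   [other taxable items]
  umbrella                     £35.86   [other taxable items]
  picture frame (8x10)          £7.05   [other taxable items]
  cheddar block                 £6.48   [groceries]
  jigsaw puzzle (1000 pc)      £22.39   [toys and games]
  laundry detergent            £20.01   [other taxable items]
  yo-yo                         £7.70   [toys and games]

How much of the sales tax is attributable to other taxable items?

Wall clock £22.62: other taxable items → 9.75% → £2.20545
Dish soap £5.25: other taxable items → 9.75% → £0.511875
Greeting card £6.09: other taxable items → 9.75% → £0.593775
Scented candle £11.50: other taxable items → 9.75% → £1.12125
Umbrella £35.86: other taxable items → 9.75% → £3.49635
Picture frame (8x10) £7.05: other taxable items → 9.75% → £0.687375
Laundry detergent £20.01: other taxable items → 9.75% → £1.950975
Tax on other taxable items: unrounded sum = £10.56705 → £10.57

£10.57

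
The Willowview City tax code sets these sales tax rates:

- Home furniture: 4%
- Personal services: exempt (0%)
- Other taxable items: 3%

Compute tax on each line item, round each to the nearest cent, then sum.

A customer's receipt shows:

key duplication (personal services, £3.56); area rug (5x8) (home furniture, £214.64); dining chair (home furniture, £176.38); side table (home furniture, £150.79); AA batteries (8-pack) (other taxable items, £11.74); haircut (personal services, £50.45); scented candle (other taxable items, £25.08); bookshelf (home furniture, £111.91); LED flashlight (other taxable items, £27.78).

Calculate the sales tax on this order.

£28.09

Key duplication £3.56: personal services → 0% → £0.00
Area rug (5x8) £214.64: home furniture → 4% → £8.59
Dining chair £176.38: home furniture → 4% → £7.06
Side table £150.79: home furniture → 4% → £6.03
AA batteries (8-pack) £11.74: other taxable items → 3% → £0.35
Haircut £50.45: personal services → 0% → £0.00
Scented candle £25.08: other taxable items → 3% → £0.75
Bookshelf £111.91: home furniture → 4% → £4.48
LED flashlight £27.78: other taxable items → 3% → £0.83
Total tax = £8.59 + £7.06 + £6.03 + £0.35 + £0.75 + £4.48 + £0.83 = £28.09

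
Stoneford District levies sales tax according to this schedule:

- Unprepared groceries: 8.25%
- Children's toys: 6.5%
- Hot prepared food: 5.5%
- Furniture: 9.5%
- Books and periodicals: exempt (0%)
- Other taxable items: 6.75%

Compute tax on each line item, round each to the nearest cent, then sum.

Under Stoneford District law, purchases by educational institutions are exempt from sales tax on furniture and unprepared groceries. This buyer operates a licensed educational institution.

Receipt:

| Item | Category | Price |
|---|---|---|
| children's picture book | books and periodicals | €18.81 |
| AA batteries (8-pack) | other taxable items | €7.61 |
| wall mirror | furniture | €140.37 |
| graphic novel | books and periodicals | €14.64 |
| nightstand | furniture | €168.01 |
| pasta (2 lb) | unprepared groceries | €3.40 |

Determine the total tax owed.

Children's picture book €18.81: books and periodicals → 0% → €0.00
AA batteries (8-pack) €7.61: other taxable items → 6.75% → €0.51
Wall mirror €140.37: furniture, buyer-exempt → 0% → €0.00
Graphic novel €14.64: books and periodicals → 0% → €0.00
Nightstand €168.01: furniture, buyer-exempt → 0% → €0.00
Pasta (2 lb) €3.40: unprepared groceries, buyer-exempt → 0% → €0.00
Total tax = €0.51

€0.51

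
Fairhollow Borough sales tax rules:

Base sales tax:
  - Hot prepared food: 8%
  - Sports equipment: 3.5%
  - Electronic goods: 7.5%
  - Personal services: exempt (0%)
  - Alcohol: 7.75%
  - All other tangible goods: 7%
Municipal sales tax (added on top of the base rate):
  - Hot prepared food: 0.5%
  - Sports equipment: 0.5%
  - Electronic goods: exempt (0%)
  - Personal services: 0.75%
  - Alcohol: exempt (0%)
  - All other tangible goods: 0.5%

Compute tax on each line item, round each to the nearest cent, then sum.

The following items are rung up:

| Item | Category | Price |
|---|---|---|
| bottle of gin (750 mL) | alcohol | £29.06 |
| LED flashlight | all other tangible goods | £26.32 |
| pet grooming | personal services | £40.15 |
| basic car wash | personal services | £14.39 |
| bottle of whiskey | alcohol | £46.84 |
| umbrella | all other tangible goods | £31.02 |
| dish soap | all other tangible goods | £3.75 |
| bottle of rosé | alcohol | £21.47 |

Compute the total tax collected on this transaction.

Bottle of gin (750 mL) £29.06: alcohol → 7.75% + 0% municipal = 7.75% → £2.25
LED flashlight £26.32: all other tangible goods → 7% + 0.5% municipal = 7.5% → £1.97
Pet grooming £40.15: personal services → 0% + 0.75% municipal = 0.75% → £0.30
Basic car wash £14.39: personal services → 0% + 0.75% municipal = 0.75% → £0.11
Bottle of whiskey £46.84: alcohol → 7.75% + 0% municipal = 7.75% → £3.63
Umbrella £31.02: all other tangible goods → 7% + 0.5% municipal = 7.5% → £2.33
Dish soap £3.75: all other tangible goods → 7% + 0.5% municipal = 7.5% → £0.28
Bottle of rosé £21.47: alcohol → 7.75% + 0% municipal = 7.75% → £1.66
Total tax = £2.25 + £1.97 + £0.30 + £0.11 + £3.63 + £2.33 + £0.28 + £1.66 = £12.53

£12.53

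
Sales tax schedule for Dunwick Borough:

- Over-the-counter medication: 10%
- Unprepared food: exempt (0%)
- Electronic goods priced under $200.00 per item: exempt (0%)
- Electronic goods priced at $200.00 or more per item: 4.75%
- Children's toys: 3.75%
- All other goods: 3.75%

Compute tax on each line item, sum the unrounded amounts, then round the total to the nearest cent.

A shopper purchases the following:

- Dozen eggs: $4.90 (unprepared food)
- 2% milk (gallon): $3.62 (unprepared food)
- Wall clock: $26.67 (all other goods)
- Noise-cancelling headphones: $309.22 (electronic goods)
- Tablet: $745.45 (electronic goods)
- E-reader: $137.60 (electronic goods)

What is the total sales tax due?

Dozen eggs $4.90: unprepared food → 0% → $0.00
2% milk (gallon) $3.62: unprepared food → 0% → $0.00
Wall clock $26.67: all other goods → 3.75% → $1.000125
Noise-cancelling headphones $309.22: electronic goods, $200.00 or more → 4.75% → $14.68795
Tablet $745.45: electronic goods, $200.00 or more → 4.75% → $35.408875
E-reader $137.60: electronic goods, under $200.00 → 0% → $0.00
Unrounded tax sum = $51.09695 → $51.10

$51.10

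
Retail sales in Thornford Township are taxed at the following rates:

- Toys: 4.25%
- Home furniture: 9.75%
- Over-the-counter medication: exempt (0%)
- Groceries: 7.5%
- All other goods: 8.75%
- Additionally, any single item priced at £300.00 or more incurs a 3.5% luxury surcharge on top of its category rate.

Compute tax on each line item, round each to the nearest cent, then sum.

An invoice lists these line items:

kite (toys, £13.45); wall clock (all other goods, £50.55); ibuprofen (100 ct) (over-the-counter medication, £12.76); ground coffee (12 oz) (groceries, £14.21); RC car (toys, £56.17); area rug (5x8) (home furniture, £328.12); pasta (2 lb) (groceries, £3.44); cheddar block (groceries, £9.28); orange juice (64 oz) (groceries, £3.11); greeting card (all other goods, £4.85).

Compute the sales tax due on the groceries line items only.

Ground coffee (12 oz) £14.21: groceries → 7.5% → £1.07
Pasta (2 lb) £3.44: groceries → 7.5% → £0.26
Cheddar block £9.28: groceries → 7.5% → £0.70
Orange juice (64 oz) £3.11: groceries → 7.5% → £0.23
Tax on groceries = £1.07 + £0.26 + £0.70 + £0.23 = £2.26

£2.26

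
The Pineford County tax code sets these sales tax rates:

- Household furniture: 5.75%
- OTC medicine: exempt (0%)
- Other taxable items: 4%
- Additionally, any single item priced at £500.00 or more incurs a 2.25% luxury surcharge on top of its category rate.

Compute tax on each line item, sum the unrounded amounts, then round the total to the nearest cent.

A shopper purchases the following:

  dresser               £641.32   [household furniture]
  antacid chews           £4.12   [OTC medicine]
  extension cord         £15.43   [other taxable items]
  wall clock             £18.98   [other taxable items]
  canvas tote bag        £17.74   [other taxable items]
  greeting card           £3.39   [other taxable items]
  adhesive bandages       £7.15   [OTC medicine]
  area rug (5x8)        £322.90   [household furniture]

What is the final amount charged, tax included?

£1103.12

Dresser £641.32: household furniture → 5.75% + 2.25% surcharge = 8% → £51.3056
Antacid chews £4.12: OTC medicine → 0% → £0.00
Extension cord £15.43: other taxable items → 4% → £0.6172
Wall clock £18.98: other taxable items → 4% → £0.7592
Canvas tote bag £17.74: other taxable items → 4% → £0.7096
Greeting card £3.39: other taxable items → 4% → £0.1356
Adhesive bandages £7.15: OTC medicine → 0% → £0.00
Area rug (5x8) £322.90: household furniture → 5.75% → £18.56675
Subtotal = £1031.03; unrounded tax = £72.09395 → £72.09; total due = £1103.12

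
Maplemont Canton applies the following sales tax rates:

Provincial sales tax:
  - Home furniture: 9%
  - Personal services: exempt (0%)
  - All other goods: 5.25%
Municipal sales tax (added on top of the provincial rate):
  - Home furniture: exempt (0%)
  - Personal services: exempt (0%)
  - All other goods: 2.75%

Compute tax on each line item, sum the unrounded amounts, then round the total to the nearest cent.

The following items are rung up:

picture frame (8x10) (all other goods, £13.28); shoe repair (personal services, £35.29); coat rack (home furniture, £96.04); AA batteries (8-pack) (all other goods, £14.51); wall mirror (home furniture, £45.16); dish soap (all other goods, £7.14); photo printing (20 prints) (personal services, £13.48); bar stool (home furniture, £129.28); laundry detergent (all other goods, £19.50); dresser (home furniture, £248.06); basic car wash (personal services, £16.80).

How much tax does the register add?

£51.02

Picture frame (8x10) £13.28: all other goods → 5.25% + 2.75% municipal = 8% → £1.0624
Shoe repair £35.29: personal services → 0% + 0% municipal = 0% → £0.00
Coat rack £96.04: home furniture → 9% + 0% municipal = 9% → £8.6436
AA batteries (8-pack) £14.51: all other goods → 5.25% + 2.75% municipal = 8% → £1.1608
Wall mirror £45.16: home furniture → 9% + 0% municipal = 9% → £4.0644
Dish soap £7.14: all other goods → 5.25% + 2.75% municipal = 8% → £0.5712
Photo printing (20 prints) £13.48: personal services → 0% + 0% municipal = 0% → £0.00
Bar stool £129.28: home furniture → 9% + 0% municipal = 9% → £11.6352
Laundry detergent £19.50: all other goods → 5.25% + 2.75% municipal = 8% → £1.56
Dresser £248.06: home furniture → 9% + 0% municipal = 9% → £22.3254
Basic car wash £16.80: personal services → 0% + 0% municipal = 0% → £0.00
Unrounded tax sum = £51.023 → £51.02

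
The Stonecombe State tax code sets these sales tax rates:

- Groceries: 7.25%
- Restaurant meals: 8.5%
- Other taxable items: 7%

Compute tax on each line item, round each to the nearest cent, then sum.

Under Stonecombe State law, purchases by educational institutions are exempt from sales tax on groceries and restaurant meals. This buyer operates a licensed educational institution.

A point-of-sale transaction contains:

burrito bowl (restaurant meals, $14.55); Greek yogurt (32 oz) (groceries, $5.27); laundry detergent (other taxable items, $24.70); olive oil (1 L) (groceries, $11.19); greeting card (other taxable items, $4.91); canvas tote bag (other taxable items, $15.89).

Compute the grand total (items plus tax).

Burrito bowl $14.55: restaurant meals, buyer-exempt → 0% → $0.00
Greek yogurt (32 oz) $5.27: groceries, buyer-exempt → 0% → $0.00
Laundry detergent $24.70: other taxable items → 7% → $1.73
Olive oil (1 L) $11.19: groceries, buyer-exempt → 0% → $0.00
Greeting card $4.91: other taxable items → 7% → $0.34
Canvas tote bag $15.89: other taxable items → 7% → $1.11
Subtotal = $76.51; tax = $3.18; total due = $79.69

$79.69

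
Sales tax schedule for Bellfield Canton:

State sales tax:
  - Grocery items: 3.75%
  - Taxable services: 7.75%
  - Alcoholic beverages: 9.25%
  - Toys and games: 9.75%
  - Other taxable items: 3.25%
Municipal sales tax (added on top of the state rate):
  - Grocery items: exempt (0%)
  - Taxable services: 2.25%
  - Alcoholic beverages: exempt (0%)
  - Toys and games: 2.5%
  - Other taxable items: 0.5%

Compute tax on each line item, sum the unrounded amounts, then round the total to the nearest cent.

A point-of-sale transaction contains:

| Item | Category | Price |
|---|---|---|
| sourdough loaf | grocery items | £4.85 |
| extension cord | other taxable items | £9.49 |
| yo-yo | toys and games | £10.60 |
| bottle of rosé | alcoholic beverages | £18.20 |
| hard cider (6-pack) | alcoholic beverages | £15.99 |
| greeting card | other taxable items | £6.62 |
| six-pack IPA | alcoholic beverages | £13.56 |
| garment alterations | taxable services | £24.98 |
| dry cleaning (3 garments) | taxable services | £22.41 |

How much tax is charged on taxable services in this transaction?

£4.74

Garment alterations £24.98: taxable services → 7.75% + 2.25% municipal = 10% → £2.498
Dry cleaning (3 garments) £22.41: taxable services → 7.75% + 2.25% municipal = 10% → £2.241
Tax on taxable services: unrounded sum = £4.739 → £4.74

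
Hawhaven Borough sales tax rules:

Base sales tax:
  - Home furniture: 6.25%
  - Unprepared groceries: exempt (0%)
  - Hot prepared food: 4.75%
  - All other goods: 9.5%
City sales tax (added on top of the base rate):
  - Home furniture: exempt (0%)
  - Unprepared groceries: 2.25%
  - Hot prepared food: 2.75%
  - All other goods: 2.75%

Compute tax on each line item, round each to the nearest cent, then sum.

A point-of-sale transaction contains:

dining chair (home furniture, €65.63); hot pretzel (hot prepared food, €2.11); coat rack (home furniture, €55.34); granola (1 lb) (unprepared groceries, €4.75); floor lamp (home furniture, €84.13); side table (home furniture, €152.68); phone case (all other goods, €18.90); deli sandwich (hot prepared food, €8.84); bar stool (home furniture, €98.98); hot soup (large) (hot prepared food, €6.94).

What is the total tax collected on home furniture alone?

Dining chair €65.63: home furniture → 6.25% + 0% city = 6.25% → €4.10
Coat rack €55.34: home furniture → 6.25% + 0% city = 6.25% → €3.46
Floor lamp €84.13: home furniture → 6.25% + 0% city = 6.25% → €5.26
Side table €152.68: home furniture → 6.25% + 0% city = 6.25% → €9.54
Bar stool €98.98: home furniture → 6.25% + 0% city = 6.25% → €6.19
Tax on home furniture = €4.10 + €3.46 + €5.26 + €9.54 + €6.19 = €28.55

€28.55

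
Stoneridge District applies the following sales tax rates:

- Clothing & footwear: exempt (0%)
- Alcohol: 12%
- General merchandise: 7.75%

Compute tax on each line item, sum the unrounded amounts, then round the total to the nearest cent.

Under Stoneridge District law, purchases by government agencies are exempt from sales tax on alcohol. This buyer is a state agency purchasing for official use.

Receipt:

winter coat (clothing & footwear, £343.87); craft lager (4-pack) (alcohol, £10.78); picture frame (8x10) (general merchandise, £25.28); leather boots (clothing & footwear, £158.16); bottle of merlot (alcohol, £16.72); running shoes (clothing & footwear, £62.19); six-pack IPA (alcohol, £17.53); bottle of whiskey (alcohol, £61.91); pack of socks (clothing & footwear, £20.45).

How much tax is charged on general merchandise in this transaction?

£1.96

Picture frame (8x10) £25.28: general merchandise → 7.75% → £1.9592
Tax on general merchandise: unrounded sum = £1.9592 → £1.96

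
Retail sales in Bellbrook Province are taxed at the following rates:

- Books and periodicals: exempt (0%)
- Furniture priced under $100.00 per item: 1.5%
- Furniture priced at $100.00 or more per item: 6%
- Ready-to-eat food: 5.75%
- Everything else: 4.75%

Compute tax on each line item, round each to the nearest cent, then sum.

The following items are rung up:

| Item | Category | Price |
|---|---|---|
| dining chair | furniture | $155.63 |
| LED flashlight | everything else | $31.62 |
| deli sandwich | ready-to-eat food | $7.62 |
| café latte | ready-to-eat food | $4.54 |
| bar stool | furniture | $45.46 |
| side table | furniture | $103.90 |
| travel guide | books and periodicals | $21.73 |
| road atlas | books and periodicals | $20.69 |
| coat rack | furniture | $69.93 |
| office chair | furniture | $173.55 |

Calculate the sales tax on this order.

$29.91

Dining chair $155.63: furniture, $100.00 or more → 6% → $9.34
LED flashlight $31.62: everything else → 4.75% → $1.50
Deli sandwich $7.62: ready-to-eat food → 5.75% → $0.44
Café latte $4.54: ready-to-eat food → 5.75% → $0.26
Bar stool $45.46: furniture, under $100.00 → 1.5% → $0.68
Side table $103.90: furniture, $100.00 or more → 6% → $6.23
Travel guide $21.73: books and periodicals → 0% → $0.00
Road atlas $20.69: books and periodicals → 0% → $0.00
Coat rack $69.93: furniture, under $100.00 → 1.5% → $1.05
Office chair $173.55: furniture, $100.00 or more → 6% → $10.41
Total tax = $9.34 + $1.50 + $0.44 + $0.26 + $0.68 + $6.23 + $1.05 + $10.41 = $29.91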